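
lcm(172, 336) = 14448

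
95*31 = 2945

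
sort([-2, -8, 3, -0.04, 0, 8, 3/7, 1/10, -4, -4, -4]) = [-8, -4, -4, -4, -2, -0.04, 0, 1/10, 3/7, 3, 8]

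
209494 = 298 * 703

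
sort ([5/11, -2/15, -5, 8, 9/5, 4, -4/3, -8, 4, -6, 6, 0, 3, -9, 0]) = [-9, -8, -6, -5, -4/3, -2/15, 0, 0, 5/11, 9/5, 3, 4, 4, 6, 8]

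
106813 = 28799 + 78014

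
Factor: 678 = 2^1 * 3^1 * 113^1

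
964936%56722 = 662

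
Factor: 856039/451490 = 2^(-1)*5^(-1)*13^(-1)*23^(-1)*41^1*151^(-1)*20879^1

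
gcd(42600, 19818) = 6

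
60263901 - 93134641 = -32870740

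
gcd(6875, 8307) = 1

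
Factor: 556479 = 3^2*7^1*11^2*73^1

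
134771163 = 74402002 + 60369161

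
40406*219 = 8848914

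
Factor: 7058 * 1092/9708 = 2^1 * 7^1 * 13^1 * 809^(-1) * 3529^1 = 642278/809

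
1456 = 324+1132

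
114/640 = 57/320 ≈ 0.178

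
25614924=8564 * 2991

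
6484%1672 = 1468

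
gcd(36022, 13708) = 2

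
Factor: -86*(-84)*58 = 2^4*3^1*7^1*29^1*43^1 = 418992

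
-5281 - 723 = -6004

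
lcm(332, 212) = 17596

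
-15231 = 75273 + -90504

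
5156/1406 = 2578/703 ≈ 3.67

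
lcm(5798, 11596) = 11596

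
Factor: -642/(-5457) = 2^1 * 17^(-1) = 2/17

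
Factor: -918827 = -1*7^1*13^1*23^1*439^1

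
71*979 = 69509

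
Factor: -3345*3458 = -1*2^1*3^1*5^1*7^1*13^1*19^1*223^1 = -11567010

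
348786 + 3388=352174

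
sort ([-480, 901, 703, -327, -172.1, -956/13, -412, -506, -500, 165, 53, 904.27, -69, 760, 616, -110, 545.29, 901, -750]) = [-750, -506, -500, -480, -412, -327, -172.1, -110, -956/13, -69, 53, 165, 545.29, 616, 703, 760, 901, 901, 904.27]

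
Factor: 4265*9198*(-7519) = -1*2^1*3^2*5^1*7^1*73^2*103^1*853^1 = -294966384930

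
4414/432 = 10+47/216 ≈ 10.22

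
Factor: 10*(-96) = -1*2^6*3^1*5^1 = -960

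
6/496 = 3/248 ≈ 0.0121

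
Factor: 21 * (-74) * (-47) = 2^1 * 3^1 * 7^1 * 37^1 * 47^1 = 73038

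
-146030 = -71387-74643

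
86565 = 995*87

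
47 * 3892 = 182924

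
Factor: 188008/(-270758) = -1 * 2^2 * 71^1 * 409^(-1) = -284/409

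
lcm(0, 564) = 0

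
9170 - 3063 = 6107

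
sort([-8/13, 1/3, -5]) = [-5, -8/13, 1/3]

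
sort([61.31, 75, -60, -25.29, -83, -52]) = [-83, -60, -52, -25.29, 61.31, 75]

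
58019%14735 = 13814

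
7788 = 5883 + 1905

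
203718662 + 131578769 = 335297431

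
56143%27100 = 1943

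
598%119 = 3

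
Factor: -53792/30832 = -1*2^1*41^1*47^(-1) = -82/47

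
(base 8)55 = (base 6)113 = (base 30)1f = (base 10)45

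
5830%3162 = 2668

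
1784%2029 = 1784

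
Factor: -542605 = -1 * 5^1 * 7^1 * 37^1 * 419^1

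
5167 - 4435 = 732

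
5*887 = 4435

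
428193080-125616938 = 302576142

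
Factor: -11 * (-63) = 3^2 * 7^1 * 11^1 = 693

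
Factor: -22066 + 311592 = 2^1 * 144763^1 = 289526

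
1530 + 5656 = 7186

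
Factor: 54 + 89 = 11^1*13^1 = 143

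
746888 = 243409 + 503479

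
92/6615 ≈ 0.0139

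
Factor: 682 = 2^1*11^1*31^1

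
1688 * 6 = 10128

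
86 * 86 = 7396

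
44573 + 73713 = 118286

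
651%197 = 60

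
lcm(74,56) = 2072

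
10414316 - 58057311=-47642995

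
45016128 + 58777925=103794053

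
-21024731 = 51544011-72568742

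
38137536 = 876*43536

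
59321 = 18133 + 41188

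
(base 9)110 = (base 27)39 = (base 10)90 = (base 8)132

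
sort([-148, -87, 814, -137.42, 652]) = [-148, -137.42, -87, 652, 814]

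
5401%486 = 55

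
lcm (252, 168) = 504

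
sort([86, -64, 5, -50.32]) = [-64, -50.32, 5, 86]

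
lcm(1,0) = 0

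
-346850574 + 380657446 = 33806872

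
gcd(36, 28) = 4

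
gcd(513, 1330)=19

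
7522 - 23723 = -16201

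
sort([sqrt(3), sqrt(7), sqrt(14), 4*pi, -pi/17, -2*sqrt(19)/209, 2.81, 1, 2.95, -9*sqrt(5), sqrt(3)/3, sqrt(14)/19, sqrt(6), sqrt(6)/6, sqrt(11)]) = [-9*sqrt(5), -pi/17, -2*sqrt(19)/209, sqrt(14)/19, sqrt(6)/6, sqrt(3)/3, 1, sqrt(3), sqrt(6), sqrt(7), 2.81, 2.95, sqrt(11), sqrt(14), 4*pi]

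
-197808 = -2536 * 78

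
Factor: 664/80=2^(-1)*5^(-1)*83^1=83/10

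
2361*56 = 132216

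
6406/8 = 3203/4 = 800.75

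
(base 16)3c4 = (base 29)147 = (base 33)t7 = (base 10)964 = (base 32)u4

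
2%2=0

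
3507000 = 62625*56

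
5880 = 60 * 98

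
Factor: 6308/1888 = 2^(-3)*19^1*59^(-1)*83^1 = 1577/472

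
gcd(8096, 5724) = 4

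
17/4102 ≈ 0.00414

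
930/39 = 310/13 ≈ 23.85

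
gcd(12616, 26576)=8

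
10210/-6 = -1701-2/3 ≈ -1701.67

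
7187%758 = 365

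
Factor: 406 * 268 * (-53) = -1 * 2^3 * 7^1 * 29^1 * 53^1 * 67^1 = -5766824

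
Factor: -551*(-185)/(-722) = -1*2^(-1)*5^1*19^(-1)*29^1*37^1 = -5365/38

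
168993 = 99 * 1707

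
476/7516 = 119/1879 ≈ 0.0633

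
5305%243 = 202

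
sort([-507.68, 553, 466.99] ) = [-507.68, 466.99, 553] 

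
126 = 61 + 65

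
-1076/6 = -179 - 1/3 ≈ -179.33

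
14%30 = 14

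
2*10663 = 21326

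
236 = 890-654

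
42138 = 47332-5194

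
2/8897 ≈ 0.000225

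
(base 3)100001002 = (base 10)6590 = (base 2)1100110111110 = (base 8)14676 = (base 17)15db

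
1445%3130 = 1445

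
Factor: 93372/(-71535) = -1*2^2*5^(-1)*19^(-1)*31^1 = -124/95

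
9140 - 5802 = 3338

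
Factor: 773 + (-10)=7^1*109^1=763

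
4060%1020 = 1000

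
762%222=96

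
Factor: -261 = -1*3^2*29^1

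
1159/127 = 9+16/127 ≈ 9.13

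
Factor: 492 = 2^2 * 3^1 * 41^1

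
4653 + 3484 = 8137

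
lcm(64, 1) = 64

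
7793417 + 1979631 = 9773048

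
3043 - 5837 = -2794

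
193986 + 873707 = 1067693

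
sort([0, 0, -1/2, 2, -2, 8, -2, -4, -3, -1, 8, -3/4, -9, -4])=[-9, -4, -4, -3, -2, -2, -1, -3/4, -1/2, 0, 0, 2, 8, 8]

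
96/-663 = -32/221 ≈ -0.145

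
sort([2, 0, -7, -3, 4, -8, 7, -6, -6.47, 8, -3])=[-8, -7, -6.47, -6, -3, -3, 0, 2, 4, 7, 8]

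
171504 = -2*(-85752)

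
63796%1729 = 1552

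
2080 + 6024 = 8104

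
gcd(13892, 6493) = 151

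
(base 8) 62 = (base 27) 1n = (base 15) 35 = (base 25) 20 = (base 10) 50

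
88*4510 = 396880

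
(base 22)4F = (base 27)3M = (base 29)3G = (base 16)67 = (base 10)103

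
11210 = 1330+9880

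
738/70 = 369/35 ≈ 10.54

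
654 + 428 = 1082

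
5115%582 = 459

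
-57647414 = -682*84527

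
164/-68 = -41/17 ≈ -2.41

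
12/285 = 4/95 ≈ 0.0421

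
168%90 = 78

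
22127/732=30 + 167/732 ≈ 30.23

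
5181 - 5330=-149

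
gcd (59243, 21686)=1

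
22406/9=2489 + 5/9 ≈ 2489.56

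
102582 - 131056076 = -130953494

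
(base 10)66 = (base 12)56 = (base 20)36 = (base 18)3c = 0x42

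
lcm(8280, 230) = 8280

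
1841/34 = 54 + 5/34 ≈ 54.15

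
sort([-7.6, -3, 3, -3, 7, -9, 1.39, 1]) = [-9, -7.6, -3, -3, 1, 1.39, 3, 7]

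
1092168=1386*788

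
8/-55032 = -1/6879≈-0.000145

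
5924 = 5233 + 691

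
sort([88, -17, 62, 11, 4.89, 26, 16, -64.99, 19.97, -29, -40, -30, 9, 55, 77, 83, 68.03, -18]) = [-64.99, -40, -30, -29, -18, -17, 4.89, 9, 11, 16, 19.97, 26, 55, 62, 68.03, 77, 83, 88]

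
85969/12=7164 + 1/12 ≈ 7164.08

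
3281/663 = 4+37/39 ≈ 4.95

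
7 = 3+4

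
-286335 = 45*(-6363)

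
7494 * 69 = 517086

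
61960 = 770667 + -708707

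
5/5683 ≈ 0.000880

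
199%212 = 199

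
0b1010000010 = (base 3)212210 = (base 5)10032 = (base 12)456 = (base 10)642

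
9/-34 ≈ -0.265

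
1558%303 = 43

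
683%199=86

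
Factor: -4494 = -1*2^1*3^1*7^1*107^1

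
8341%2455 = 976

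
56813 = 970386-913573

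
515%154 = 53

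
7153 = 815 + 6338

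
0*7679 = 0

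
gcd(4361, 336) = 7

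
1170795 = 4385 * 267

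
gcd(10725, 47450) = 325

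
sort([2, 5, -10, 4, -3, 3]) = [-10, -3, 2, 3, 4, 5]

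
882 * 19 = 16758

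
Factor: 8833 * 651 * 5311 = 3^1 * 7^1 * 11^2 * 31^1 * 47^1 * 73^1 * 113^1 = 30539753013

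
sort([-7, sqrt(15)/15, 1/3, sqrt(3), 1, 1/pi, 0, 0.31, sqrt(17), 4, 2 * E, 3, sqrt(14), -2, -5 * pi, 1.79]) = [-5 * pi, -7, -2, 0, sqrt(15)/15, 0.31, 1/pi, 1/3, 1, sqrt(3), 1.79, 3, sqrt(14), 4, sqrt(17), 2 * E]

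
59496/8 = 7437 = 7437.00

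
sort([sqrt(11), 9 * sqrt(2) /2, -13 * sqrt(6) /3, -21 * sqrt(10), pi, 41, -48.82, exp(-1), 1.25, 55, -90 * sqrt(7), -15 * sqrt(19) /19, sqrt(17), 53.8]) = [-90 * sqrt(7), -21 * sqrt(10), -48.82, -13 * sqrt(6) /3, -15 * sqrt(19) /19, exp(-1), 1.25, pi, sqrt(11), sqrt(17), 9 * sqrt(2) /2, 41, 53.8, 55]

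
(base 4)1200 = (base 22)48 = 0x60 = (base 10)96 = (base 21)4c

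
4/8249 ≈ 0.000485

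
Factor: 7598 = 2^1*29^1*131^1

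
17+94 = 111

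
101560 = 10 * 10156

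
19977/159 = 125 + 34/53≈125.64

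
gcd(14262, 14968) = 2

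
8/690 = 4/345 ≈ 0.0116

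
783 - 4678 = -3895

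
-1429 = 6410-7839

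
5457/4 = 1364 + 1/4 = 1364.25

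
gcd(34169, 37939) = 1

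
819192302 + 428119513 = 1247311815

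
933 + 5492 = 6425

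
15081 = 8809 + 6272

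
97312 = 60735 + 36577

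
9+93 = 102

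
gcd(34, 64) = 2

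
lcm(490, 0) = 0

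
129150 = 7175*18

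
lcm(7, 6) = 42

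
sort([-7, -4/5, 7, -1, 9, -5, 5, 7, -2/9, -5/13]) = [-7, -5, -1, -4/5, -5/13, -2/9, 5, 7, 7, 9]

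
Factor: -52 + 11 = -1*41^1 = -41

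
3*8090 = 24270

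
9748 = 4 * 2437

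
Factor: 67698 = 2^1*3^2*3761^1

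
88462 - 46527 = 41935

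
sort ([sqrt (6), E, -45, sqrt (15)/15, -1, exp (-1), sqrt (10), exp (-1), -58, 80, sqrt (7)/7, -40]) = [-58, -45, -40, -1, sqrt (15)/15, exp (-1), exp (-1), sqrt (7)/7, sqrt (6), E, sqrt (10), 80]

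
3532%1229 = 1074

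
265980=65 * 4092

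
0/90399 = 0 = 0.00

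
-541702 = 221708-763410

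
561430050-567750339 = -6320289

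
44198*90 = 3977820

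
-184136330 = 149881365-334017695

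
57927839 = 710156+57217683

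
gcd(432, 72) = 72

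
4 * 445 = 1780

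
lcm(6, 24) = 24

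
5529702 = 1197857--4331845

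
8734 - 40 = 8694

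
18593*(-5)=-92965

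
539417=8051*67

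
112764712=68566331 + 44198381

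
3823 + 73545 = 77368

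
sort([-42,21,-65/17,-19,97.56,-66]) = [-66,-42,-19,-65/17,21,97.56]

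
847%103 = 23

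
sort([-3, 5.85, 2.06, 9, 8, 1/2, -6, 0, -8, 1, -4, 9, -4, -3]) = [-8, -6, -4, -4, -3, -3, 0, 1/2, 1, 2.06, 5.85, 8, 9, 9]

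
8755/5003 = 1+3752/5003 ≈ 1.75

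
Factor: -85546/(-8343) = 2^1*3^(-4)*103^(-1)*42773^1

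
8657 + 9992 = 18649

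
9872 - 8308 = 1564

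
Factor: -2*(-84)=2^3*3^1*7^1=168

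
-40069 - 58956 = -99025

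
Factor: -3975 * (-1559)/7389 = 3^(-1) * 5^2 * 53^1 * 821^(-1) * 1559^1 = 2065675/2463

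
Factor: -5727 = -1*3^1*23^1*83^1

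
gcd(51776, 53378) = 2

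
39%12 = 3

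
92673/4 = 23168+1/4 = 23168.25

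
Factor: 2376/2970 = 2^2 * 5^(-1) = 4/5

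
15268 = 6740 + 8528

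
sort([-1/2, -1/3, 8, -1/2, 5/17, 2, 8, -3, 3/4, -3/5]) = [-3, -3/5, -1/2, -1/2, -1/3, 5/17, 3/4, 2, 8, 8]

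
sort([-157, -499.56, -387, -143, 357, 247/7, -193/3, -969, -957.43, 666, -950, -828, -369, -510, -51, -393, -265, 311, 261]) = [-969, -957.43, -950, -828, -510, -499.56, -393, -387, -369, -265, -157, -143, -193/3, -51, 247/7, 261, 311, 357, 666]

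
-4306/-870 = 2153/435 ≈ 4.95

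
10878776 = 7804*1394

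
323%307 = 16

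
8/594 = 4/297 ≈ 0.0135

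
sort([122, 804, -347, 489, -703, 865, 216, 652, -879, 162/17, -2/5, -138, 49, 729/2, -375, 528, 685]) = [-879, -703, -375, -347, -138, -2/5, 162/17, 49, 122, 216, 729/2, 489, 528, 652, 685, 804, 865]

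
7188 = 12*599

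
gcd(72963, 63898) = 1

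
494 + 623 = 1117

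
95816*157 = 15043112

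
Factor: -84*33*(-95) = 2^2*3^2*5^1*7^1*11^1*19^1 = 263340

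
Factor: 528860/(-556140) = -1*3^(-1)*13^(-1)*23^(-1)*853^1 = -853/897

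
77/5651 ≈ 0.0136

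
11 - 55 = -44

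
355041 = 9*39449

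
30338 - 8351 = 21987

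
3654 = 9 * 406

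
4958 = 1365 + 3593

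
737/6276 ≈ 0.117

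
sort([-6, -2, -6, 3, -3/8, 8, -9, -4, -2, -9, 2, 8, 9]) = [-9, -9, -6, -6, -4, -2, -2, -3/8, 2, 3, 8, 8, 9]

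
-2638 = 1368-4006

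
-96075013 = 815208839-911283852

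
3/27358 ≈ 0.000110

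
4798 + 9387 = 14185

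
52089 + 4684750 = 4736839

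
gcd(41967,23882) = 1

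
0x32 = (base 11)46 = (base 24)22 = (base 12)42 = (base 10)50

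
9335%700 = 235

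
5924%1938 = 110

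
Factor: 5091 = 3^1*1697^1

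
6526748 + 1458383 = 7985131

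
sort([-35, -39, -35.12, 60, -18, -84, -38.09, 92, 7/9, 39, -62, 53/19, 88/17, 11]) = [-84, -62, -39, -38.09, -35.12, -35, -18, 7/9, 53/19, 88/17, 11, 39, 60, 92]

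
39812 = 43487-3675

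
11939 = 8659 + 3280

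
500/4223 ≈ 0.118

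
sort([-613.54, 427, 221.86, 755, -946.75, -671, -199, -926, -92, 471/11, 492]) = [-946.75, -926, -671, -613.54, -199, -92, 471/11, 221.86, 427, 492, 755]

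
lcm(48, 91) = 4368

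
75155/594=126 + 311/594≈126.52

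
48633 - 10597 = 38036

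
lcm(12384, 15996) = 383904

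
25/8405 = 5/1681 ≈ 0.00297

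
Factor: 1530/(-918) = -1*3^(-1)*5^1 = -5/3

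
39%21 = 18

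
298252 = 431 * 692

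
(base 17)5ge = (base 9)2333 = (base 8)3303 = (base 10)1731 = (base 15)7a6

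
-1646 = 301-1947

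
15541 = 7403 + 8138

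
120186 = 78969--41217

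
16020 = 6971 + 9049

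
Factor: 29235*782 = 2^1*3^1*5^1*17^1*23^1*1949^1 = 22861770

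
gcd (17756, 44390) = 8878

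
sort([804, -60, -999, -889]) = [-999, -889, -60, 804]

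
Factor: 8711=31^1*281^1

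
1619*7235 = 11713465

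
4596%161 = 88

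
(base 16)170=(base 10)368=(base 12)268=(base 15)198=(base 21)hb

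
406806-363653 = 43153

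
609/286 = 2 + 37/286 ≈ 2.13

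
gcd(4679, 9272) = 1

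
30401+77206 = 107607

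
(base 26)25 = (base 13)45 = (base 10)57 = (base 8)71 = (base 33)1o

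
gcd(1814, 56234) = 1814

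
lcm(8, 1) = 8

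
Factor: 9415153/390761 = 7^(-1)*11^1*55823^(-1)*855923^1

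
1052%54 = 26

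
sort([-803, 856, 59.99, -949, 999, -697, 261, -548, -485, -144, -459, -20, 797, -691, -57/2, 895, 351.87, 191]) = [-949, -803, -697, -691, -548, -485, -459, -144, -57/2, -20, 59.99, 191, 261, 351.87, 797, 856, 895, 999]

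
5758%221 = 12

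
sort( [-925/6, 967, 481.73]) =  [-925/6, 481.73, 967]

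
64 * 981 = 62784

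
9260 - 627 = 8633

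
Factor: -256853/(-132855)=3^(-1) * 5^(-1) * 29^1=29/15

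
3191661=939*3399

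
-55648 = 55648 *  (-1) 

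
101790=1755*58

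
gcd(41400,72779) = 1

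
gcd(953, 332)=1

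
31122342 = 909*34238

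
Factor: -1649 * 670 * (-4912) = 2^5 * 5^1 * 17^1 * 67^1 * 97^1 * 307^1 = 5426924960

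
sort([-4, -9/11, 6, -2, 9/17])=[-4, -2, -9/11, 9/17, 6]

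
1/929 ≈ 0.00108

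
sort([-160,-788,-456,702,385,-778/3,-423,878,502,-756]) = [-788,-756,-456,-423,-778/3,-160,385,502,702,878]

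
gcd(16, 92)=4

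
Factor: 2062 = 2^1*1031^1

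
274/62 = 4 + 13/31 ≈ 4.42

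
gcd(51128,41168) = 664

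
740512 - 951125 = -210613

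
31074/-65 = -478-4/65 ≈ -478.06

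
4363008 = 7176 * 608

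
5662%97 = 36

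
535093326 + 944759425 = 1479852751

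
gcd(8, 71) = 1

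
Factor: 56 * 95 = 2^3 * 5^1 * 7^1 * 19^1 = 5320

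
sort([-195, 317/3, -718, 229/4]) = [-718, -195, 229/4, 317/3]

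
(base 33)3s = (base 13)9a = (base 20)67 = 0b1111111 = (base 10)127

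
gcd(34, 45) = 1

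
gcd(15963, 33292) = 1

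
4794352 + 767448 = 5561800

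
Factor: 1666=2^1 * 7^2 * 17^1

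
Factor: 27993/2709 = 3^ (-1)*31^1 = 31/3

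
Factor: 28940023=7^1*4134289^1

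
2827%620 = 347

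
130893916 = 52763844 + 78130072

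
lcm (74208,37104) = 74208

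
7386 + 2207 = 9593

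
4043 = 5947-1904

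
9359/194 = 48 + 47/194≈48.24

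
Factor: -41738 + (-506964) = -1 * 2^1 * 7^2 * 11^1 * 509^1 = -548702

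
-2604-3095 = -5699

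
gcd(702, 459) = 27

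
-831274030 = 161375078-992649108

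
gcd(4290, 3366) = 66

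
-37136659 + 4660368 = -32476291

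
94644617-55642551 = 39002066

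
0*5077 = 0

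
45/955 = 9/191 ≈ 0.0471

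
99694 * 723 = 72078762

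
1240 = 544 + 696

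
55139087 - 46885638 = 8253449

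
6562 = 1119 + 5443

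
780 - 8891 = -8111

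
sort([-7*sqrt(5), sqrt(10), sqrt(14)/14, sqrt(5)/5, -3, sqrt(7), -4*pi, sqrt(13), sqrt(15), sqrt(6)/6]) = [-7*sqrt(5), -4*pi, -3, sqrt(14)/14, sqrt(6)/6, sqrt(5)/5, sqrt(7), sqrt(10), sqrt(13), sqrt(15)]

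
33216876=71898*462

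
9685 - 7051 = 2634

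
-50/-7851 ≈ 0.00637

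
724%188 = 160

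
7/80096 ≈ 0.0000874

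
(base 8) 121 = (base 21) 3i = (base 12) 69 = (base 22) 3f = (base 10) 81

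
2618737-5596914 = -2978177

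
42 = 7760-7718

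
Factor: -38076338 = -1 * 2^1 * 821^1 * 23189^1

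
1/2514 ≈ 0.000398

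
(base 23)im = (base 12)304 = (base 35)cg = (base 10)436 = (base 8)664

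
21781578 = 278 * 78351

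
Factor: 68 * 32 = 2^7 * 17^1 = 2176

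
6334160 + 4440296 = 10774456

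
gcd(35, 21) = 7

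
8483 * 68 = 576844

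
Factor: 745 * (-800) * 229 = -1 * 2^5 * 5^3 * 149^1 * 229^1 = -136484000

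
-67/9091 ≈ -0.00737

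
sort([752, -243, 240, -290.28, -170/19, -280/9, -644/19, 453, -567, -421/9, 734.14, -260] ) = [-567, -290.28, -260, -243, -421/9, -644/19, -280/9, -170/19, 240, 453, 734.14, 752] 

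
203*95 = 19285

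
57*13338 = 760266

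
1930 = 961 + 969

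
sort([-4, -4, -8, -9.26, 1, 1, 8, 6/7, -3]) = [-9.26, -8, -4, -4, -3, 6/7, 1, 1, 8]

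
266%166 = 100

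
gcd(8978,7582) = 2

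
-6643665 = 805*(-8253)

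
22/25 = 0.88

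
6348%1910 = 618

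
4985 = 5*997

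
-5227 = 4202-9429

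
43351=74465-31114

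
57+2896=2953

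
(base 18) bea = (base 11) 2969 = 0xef2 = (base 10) 3826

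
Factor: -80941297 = -1*80941297^1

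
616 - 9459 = -8843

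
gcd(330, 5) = 5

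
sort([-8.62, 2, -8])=[-8.62, -8, 2]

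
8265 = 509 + 7756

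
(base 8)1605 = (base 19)298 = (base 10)901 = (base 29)122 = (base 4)32011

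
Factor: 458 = 2^1 * 229^1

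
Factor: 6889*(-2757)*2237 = -1*3^1*83^2*919^1*2237^1 = -42487280601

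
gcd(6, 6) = 6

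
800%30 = 20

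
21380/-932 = -5345/233 ≈ -22.94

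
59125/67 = 882 + 31/67 ≈ 882.46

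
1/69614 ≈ 0.0000144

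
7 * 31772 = 222404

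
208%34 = 4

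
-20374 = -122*167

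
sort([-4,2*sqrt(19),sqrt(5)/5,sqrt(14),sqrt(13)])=[-4,sqrt(5)/5,sqrt(13),sqrt(14),2*sqrt(19)]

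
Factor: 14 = 2^1*7^1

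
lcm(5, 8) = 40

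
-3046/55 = -55-21/55 ≈ -55.38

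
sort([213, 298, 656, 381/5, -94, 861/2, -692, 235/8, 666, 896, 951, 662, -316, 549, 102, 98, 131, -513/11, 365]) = [-692, -316, -94, -513/11, 235/8, 381/5, 98, 102, 131, 213, 298, 365, 861/2, 549, 656, 662, 666, 896, 951]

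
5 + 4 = 9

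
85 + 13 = 98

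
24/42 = 4/7 ≈ 0.571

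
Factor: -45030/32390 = -1 * 3^1 * 19^1 * 41^(-1) = -57/41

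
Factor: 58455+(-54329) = 2^1*2063^1 = 4126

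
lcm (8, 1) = 8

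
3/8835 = 1/2945 ≈ 0.000340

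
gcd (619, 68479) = 1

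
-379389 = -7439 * 51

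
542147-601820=-59673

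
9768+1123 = 10891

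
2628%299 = 236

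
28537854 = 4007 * 7122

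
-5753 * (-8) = 46024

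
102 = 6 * 17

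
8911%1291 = 1165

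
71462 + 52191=123653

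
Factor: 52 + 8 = 2^2 * 3^1 * 5^1 = 60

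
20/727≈0.0275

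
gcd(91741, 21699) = 1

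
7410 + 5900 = 13310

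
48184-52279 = -4095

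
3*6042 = 18126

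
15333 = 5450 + 9883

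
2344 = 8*293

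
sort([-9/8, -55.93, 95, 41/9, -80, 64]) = [-80, -55.93, -9/8, 41/9, 64, 95]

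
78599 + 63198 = 141797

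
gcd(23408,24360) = 56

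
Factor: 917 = 7^1*131^1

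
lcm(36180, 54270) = 108540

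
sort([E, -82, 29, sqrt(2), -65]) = [-82, -65, sqrt(2), E, 29]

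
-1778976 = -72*24708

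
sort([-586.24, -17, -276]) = [-586.24, -276, -17]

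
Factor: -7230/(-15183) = 2^1*3^(-1)*5^1*7^(-1) = 10/21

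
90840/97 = 936 + 48/97 ≈ 936.49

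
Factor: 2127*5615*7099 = 3^1*5^1*31^1*229^1*709^1*1123^1 = 84784102395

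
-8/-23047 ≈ 0.000347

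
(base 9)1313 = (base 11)815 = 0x3d8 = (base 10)984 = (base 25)1e9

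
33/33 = 1 = 1.00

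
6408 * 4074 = 26106192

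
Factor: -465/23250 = -1*2^(-1)*5^(-2) = -1/50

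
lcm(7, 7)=7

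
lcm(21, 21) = 21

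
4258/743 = 5+543/743 ≈ 5.73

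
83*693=57519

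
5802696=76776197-70973501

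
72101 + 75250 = 147351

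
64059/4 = 16014 + 3/4 = 16014.75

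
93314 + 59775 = 153089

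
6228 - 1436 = 4792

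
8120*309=2509080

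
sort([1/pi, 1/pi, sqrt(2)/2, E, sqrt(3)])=[1/pi, 1/pi, sqrt(2)/2, sqrt(3), E]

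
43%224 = 43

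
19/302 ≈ 0.0629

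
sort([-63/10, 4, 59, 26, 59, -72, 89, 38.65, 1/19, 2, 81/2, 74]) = [-72, -63/10, 1/19, 2, 4, 26, 38.65, 81/2, 59, 59, 74, 89]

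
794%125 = 44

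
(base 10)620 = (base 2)1001101100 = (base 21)18b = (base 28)m4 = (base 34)i8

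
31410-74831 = -43421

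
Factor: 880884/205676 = 3^2 * 24469^1 * 51419^(-1) = 220221/51419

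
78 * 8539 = 666042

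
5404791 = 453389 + 4951402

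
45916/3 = 15305 + 1/3 ≈ 15305.33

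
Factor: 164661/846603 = 3^(-1) * 7^1 * 109^(-1) * 863^(-1) * 7841^1 = 54887/282201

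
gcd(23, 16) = 1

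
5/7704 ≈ 0.000649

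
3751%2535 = 1216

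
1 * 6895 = 6895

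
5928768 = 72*82344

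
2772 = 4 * 693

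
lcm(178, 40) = 3560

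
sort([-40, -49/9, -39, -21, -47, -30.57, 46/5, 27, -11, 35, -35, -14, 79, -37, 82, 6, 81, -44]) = [-47, -44, -40, -39, -37, -35, -30.57, -21, -14, -11, -49/9, 6, 46/5, 27, 35, 79, 81, 82]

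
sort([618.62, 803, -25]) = [-25, 618.62, 803]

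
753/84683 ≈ 0.00889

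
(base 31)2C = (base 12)62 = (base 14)54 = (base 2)1001010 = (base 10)74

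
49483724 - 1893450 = 47590274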